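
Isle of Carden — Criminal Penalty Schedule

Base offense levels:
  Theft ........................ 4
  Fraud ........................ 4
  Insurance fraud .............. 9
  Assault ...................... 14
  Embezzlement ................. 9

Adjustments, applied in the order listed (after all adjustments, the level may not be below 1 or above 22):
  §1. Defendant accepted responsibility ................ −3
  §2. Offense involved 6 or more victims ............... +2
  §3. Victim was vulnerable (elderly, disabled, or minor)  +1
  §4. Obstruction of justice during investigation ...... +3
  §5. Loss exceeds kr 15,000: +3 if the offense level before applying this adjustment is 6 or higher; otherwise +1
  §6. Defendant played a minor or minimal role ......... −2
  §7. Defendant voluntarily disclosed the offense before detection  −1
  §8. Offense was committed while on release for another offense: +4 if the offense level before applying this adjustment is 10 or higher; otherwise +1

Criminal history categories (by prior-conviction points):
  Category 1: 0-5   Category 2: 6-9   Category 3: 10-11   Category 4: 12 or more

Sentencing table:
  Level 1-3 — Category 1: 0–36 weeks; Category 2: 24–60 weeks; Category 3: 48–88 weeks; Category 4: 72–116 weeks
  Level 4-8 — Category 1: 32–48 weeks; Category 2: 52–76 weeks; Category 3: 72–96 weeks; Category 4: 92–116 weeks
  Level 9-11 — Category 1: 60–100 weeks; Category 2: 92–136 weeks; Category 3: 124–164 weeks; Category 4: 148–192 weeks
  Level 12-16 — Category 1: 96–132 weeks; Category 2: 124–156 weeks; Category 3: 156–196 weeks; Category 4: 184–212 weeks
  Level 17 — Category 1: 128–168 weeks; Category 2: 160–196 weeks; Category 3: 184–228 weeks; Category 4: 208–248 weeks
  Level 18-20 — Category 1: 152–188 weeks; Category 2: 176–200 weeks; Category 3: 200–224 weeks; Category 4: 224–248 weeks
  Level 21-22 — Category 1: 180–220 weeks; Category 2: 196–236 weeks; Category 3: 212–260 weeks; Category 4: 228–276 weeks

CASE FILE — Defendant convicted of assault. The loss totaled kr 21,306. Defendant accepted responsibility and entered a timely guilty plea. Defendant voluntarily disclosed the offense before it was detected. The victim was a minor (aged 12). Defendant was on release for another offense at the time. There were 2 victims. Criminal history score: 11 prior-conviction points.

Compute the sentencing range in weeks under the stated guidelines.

200-224 weeks

Base offense level for assault: 14.
§1 applies: 14 − 3 = 11.
§2 does not apply.
§3 applies: 11 + 1 = 12.
§4 does not apply.
§5 applies (level before this adjustment is 12 ≥ 6, so +3): 12 + 3 = 15.
§7 applies: 15 − 1 = 14.
§8 applies (level before this adjustment is 14 ≥ 10, so +4): 14 + 4 = 18.
Final offense level: 18.
Criminal history: 11 prior points → Category 3 (10-11).
Level 18 falls in the 18-20 band.
Grid: Level 18-20 × Category 3 = 200-224 weeks.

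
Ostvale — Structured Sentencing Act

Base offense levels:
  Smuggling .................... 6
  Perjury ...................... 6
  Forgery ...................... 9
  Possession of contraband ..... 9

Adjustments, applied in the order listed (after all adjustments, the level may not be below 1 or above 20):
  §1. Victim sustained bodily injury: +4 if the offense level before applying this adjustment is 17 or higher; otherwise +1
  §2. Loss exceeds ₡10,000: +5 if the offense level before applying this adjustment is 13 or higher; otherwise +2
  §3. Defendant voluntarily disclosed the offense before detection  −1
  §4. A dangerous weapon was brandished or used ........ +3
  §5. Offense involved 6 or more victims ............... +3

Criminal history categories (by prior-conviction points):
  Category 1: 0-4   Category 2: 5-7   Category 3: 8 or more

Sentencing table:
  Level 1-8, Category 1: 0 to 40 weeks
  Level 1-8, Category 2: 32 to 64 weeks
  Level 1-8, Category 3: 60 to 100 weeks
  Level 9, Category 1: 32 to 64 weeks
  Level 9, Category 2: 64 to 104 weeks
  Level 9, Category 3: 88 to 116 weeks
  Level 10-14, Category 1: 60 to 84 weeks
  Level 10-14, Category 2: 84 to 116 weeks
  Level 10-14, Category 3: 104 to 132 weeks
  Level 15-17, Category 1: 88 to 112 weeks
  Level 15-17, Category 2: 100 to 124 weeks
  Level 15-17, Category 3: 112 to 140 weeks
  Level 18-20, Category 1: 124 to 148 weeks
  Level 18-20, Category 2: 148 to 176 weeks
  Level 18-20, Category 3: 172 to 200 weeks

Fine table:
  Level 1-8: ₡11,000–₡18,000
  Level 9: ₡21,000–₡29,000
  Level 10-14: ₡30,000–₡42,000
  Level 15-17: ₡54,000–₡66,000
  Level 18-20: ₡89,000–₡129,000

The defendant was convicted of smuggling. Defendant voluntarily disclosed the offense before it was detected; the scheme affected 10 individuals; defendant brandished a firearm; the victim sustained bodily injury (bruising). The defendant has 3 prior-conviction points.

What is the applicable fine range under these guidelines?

₡30,000–₡42,000

Base offense level for smuggling: 6.
§1 applies (level before this adjustment is 6 < 17, so +1): 6 + 1 = 7.
§3 applies: 7 − 1 = 6.
§4 applies: 6 + 3 = 9.
§5 applies: 9 + 3 = 12.
Final offense level: 12.
Level 12 falls in the 10-14 band.
Fine table: Level 10-14 → ₡30,000–₡42,000.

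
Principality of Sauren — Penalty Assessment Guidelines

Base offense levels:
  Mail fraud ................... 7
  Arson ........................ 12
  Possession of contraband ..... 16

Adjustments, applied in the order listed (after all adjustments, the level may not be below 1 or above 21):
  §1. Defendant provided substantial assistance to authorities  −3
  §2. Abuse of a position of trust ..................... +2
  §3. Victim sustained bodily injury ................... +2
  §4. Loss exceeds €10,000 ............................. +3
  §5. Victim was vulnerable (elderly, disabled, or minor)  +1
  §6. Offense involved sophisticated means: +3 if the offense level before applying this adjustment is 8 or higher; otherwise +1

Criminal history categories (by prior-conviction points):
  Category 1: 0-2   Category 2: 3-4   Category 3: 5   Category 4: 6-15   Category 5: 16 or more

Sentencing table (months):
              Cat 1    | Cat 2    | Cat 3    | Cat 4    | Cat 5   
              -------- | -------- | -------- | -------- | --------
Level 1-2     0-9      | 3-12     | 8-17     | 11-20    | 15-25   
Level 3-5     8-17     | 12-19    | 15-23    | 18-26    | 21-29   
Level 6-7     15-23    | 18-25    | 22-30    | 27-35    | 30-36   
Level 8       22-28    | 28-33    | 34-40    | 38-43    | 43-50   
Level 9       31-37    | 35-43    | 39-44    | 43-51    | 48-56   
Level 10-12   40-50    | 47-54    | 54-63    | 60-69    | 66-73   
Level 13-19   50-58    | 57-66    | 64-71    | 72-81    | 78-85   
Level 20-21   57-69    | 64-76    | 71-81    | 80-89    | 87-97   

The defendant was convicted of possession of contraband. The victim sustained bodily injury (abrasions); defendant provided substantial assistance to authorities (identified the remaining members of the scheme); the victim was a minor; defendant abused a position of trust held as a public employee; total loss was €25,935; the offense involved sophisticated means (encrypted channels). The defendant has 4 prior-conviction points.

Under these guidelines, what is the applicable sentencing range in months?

Base offense level for possession of contraband: 16.
§1 applies: 16 − 3 = 13.
§2 applies: 13 + 2 = 15.
§3 applies: 15 + 2 = 17.
§4 applies: 17 + 3 = 20.
§5 applies: 20 + 1 = 21.
§6 applies (level before this adjustment is 21 ≥ 8, so +3): 21 + 3 = 24.
Level 24 exceeds the maximum of 21; capped at 21.
Final offense level: 21.
Criminal history: 4 prior points → Category 2 (3-4).
Level 21 falls in the 20-21 band.
Grid: Level 20-21 × Category 2 = 64-76 months.

64-76 months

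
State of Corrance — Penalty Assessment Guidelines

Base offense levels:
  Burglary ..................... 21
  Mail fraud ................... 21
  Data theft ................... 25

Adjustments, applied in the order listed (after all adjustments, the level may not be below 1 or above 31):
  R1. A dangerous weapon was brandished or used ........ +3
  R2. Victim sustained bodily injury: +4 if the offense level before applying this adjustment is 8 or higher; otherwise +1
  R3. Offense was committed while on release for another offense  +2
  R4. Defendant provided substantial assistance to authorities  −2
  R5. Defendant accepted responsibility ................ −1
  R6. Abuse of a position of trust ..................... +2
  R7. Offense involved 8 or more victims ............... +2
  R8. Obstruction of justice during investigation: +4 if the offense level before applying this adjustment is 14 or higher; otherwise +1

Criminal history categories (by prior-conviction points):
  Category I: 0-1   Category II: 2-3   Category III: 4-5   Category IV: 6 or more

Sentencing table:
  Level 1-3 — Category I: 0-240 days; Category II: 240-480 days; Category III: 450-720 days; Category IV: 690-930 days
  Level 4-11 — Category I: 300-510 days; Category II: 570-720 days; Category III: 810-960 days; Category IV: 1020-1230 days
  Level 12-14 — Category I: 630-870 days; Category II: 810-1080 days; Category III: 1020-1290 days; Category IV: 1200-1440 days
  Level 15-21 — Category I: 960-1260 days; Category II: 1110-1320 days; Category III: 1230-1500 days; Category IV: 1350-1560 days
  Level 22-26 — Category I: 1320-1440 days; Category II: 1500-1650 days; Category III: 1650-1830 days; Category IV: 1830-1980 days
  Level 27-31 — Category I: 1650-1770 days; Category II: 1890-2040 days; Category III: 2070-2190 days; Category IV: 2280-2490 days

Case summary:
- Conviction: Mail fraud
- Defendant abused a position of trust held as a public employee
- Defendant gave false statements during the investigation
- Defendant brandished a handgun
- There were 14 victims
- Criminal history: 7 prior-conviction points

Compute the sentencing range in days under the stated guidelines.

2280-2490 days

Base offense level for mail fraud: 21.
R1 applies: 21 + 3 = 24.
R3 does not apply.
R5 does not apply.
R6 applies: 24 + 2 = 26.
R7 applies: 26 + 2 = 28.
R8 applies (level before this adjustment is 28 ≥ 14, so +4): 28 + 4 = 32.
Level 32 exceeds the maximum of 31; capped at 31.
Final offense level: 31.
Criminal history: 7 prior points → Category IV (6+).
Level 31 falls in the 27-31 band.
Grid: Level 27-31 × Category IV = 2280-2490 days.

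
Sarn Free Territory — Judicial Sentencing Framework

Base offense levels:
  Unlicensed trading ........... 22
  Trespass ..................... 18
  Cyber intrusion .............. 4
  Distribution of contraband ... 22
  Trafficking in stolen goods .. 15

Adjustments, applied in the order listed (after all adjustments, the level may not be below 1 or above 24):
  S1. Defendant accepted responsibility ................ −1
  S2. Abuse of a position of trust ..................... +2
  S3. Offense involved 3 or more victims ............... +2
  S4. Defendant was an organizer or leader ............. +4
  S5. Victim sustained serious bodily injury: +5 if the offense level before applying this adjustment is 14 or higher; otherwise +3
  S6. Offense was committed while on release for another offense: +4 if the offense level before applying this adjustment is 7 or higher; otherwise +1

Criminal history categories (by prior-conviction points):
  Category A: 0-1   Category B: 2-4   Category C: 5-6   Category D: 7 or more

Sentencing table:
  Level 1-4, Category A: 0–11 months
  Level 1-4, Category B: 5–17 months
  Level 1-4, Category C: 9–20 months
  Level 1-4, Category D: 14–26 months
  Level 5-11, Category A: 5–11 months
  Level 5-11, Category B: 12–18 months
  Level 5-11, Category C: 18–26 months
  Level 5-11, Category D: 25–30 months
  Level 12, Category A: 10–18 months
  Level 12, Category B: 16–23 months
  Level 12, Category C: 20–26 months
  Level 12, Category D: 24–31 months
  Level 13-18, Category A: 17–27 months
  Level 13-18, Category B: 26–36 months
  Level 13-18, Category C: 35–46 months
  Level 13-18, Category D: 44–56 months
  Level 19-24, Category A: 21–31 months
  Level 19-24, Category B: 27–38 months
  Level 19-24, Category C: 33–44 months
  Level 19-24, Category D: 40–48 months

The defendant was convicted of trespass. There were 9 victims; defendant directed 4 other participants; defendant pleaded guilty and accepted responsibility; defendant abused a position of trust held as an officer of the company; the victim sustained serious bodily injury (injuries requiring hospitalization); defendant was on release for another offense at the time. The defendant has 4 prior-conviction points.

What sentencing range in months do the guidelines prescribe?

Base offense level for trespass: 18.
S1 applies: 18 − 1 = 17.
S2 applies: 17 + 2 = 19.
S3 applies: 19 + 2 = 21.
S4 applies: 21 + 4 = 25.
S5 applies (level before this adjustment is 25 ≥ 14, so +5): 25 + 5 = 30.
S6 applies (level before this adjustment is 30 ≥ 7, so +4): 30 + 4 = 34.
Level 34 exceeds the maximum of 24; capped at 24.
Final offense level: 24.
Criminal history: 4 prior points → Category B (2-4).
Level 24 falls in the 19-24 band.
Grid: Level 19-24 × Category B = 27-38 months.

27-38 months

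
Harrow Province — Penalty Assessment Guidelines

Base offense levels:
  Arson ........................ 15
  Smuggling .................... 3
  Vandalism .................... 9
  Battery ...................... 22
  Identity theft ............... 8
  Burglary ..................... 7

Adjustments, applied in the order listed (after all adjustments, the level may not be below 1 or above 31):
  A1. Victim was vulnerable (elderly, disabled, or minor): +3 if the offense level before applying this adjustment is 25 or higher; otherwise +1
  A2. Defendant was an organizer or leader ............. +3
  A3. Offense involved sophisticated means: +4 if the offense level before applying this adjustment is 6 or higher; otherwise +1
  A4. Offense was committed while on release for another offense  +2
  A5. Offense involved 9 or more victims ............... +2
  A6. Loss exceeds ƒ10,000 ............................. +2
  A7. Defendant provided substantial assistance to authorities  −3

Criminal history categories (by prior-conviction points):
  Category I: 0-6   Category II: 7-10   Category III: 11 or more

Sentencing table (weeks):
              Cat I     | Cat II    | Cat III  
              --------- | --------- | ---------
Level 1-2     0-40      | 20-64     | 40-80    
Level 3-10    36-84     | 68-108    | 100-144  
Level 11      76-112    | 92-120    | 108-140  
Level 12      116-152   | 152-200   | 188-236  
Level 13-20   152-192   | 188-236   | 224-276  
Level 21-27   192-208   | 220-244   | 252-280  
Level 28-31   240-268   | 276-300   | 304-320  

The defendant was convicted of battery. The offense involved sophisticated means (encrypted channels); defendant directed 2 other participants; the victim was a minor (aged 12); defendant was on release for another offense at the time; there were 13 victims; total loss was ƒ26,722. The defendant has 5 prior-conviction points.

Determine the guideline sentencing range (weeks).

240-268 weeks

Base offense level for battery: 22.
A1 applies (level before this adjustment is 22 < 25, so +1): 22 + 1 = 23.
A2 applies: 23 + 3 = 26.
A3 applies (level before this adjustment is 26 ≥ 6, so +4): 26 + 4 = 30.
A4 applies: 30 + 2 = 32.
A5 applies: 32 + 2 = 34.
A6 applies: 34 + 2 = 36.
A7 does not apply.
Level 36 exceeds the maximum of 31; capped at 31.
Final offense level: 31.
Criminal history: 5 prior points → Category I (0-6).
Level 31 falls in the 28-31 band.
Grid: Level 28-31 × Category I = 240-268 weeks.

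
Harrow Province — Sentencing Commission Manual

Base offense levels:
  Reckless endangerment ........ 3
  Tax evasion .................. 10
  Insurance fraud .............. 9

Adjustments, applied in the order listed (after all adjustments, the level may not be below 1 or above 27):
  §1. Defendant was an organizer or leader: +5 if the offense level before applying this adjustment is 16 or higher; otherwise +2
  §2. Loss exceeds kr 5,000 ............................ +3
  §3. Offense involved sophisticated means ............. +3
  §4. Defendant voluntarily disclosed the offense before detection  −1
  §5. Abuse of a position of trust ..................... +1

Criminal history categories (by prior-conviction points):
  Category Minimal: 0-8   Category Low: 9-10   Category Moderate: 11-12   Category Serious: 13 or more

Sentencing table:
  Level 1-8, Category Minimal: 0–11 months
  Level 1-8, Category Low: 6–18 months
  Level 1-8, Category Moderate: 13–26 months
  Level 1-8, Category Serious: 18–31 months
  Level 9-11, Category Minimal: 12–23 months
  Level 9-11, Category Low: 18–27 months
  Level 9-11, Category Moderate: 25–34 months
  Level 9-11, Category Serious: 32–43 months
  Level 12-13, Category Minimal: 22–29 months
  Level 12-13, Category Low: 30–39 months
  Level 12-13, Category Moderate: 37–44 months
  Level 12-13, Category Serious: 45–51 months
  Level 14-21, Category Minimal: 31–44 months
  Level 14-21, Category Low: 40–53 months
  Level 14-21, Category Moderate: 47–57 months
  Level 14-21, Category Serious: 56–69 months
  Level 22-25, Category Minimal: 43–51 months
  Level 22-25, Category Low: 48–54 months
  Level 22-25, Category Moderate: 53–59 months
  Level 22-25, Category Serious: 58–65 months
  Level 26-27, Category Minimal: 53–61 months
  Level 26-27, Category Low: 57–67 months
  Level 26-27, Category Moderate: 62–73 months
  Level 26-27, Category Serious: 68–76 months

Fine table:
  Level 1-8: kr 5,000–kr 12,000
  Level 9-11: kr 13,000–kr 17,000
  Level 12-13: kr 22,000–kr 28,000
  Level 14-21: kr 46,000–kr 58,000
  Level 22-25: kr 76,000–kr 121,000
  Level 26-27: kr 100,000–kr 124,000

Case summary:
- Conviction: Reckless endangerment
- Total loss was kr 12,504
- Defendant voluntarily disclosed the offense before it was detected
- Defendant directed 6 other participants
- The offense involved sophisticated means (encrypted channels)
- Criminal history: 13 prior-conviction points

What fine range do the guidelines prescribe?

kr 13,000–kr 17,000

Base offense level for reckless endangerment: 3.
§1 applies (level before this adjustment is 3 < 16, so +2): 3 + 2 = 5.
§2 applies: 5 + 3 = 8.
§3 applies: 8 + 3 = 11.
§4 applies: 11 − 1 = 10.
Final offense level: 10.
Level 10 falls in the 9-11 band.
Fine table: Level 9-11 → kr 13,000–kr 17,000.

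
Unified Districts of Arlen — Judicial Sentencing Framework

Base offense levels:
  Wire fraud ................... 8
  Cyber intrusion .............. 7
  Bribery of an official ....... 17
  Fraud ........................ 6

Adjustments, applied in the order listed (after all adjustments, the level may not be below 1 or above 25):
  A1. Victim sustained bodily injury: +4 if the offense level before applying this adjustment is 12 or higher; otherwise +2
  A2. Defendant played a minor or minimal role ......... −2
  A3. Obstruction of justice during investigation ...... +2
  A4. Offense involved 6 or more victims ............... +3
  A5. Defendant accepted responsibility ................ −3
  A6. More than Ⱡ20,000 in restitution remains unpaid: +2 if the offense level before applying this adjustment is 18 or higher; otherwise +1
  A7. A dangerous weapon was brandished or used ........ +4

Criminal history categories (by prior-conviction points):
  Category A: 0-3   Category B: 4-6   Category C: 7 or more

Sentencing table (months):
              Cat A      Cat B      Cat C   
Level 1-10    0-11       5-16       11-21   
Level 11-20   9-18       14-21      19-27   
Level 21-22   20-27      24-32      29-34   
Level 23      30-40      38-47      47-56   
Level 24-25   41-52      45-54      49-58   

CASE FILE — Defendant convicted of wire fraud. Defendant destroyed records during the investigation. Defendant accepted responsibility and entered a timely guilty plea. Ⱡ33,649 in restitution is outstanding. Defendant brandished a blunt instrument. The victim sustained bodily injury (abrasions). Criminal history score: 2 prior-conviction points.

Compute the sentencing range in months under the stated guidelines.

9-18 months

Base offense level for wire fraud: 8.
A1 applies (level before this adjustment is 8 < 12, so +2): 8 + 2 = 10.
A3 applies: 10 + 2 = 12.
A4 does not apply.
A5 applies: 12 − 3 = 9.
A6 applies (level before this adjustment is 9 < 18, so +1): 9 + 1 = 10.
A7 applies: 10 + 4 = 14.
Final offense level: 14.
Criminal history: 2 prior points → Category A (0-3).
Level 14 falls in the 11-20 band.
Grid: Level 11-20 × Category A = 9-18 months.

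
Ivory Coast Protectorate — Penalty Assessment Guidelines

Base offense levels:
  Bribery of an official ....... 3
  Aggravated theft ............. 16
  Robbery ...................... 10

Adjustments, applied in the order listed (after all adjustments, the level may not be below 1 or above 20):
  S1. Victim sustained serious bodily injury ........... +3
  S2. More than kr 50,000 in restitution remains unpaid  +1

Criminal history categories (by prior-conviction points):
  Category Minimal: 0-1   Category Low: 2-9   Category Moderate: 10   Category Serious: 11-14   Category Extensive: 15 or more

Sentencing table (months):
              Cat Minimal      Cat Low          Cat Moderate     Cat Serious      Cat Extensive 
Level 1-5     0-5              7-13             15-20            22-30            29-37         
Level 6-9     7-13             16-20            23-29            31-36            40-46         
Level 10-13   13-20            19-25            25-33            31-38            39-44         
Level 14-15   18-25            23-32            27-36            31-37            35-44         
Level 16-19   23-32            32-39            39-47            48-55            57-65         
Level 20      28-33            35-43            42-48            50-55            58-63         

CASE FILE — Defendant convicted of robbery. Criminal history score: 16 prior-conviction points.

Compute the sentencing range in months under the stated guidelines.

39-44 months

Base offense level for robbery: 10.
Final offense level: 10.
Criminal history: 16 prior points → Category Extensive (15+).
Level 10 falls in the 10-13 band.
Grid: Level 10-13 × Category Extensive = 39-44 months.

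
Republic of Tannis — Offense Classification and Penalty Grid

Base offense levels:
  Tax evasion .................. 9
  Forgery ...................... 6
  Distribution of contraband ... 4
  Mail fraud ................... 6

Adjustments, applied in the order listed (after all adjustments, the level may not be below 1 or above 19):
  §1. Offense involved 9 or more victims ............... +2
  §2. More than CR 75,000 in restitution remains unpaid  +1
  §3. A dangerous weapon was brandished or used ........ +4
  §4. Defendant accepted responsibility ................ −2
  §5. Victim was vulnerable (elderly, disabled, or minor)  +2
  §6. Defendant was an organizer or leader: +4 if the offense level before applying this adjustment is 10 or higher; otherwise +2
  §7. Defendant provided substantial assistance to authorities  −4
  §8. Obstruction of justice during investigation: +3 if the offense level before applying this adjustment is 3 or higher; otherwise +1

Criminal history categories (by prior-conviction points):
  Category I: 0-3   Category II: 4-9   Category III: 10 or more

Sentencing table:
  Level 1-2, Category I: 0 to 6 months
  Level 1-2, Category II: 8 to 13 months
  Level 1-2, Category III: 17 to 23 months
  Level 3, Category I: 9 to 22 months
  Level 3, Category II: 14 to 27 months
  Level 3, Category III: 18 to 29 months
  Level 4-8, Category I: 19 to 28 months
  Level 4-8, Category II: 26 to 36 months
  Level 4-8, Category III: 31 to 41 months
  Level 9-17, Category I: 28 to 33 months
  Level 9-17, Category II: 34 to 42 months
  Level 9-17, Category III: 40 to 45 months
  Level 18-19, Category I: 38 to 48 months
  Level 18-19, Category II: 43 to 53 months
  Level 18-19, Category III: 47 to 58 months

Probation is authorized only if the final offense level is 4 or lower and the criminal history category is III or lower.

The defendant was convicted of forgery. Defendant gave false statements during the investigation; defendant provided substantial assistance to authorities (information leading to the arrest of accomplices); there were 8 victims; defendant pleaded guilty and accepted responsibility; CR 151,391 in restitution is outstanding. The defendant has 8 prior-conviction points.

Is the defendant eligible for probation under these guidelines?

Yes

Base offense level for forgery: 6.
§2 applies: 6 + 1 = 7.
§3 does not apply.
§4 applies: 7 − 2 = 5.
§5 does not apply.
§6 does not apply.
§7 applies: 5 − 4 = 1.
§8 applies (level before this adjustment is 1 < 3, so +1): 1 + 1 = 2.
Final offense level: 2.
Criminal history: 8 prior points → Category II (4-9).
Level 2 falls in the 1-2 band.
Grid: Level 1-2 × Category II = 8-13 months.
Probation check: level 2 ≤ 4 and category II ≤ III → eligible.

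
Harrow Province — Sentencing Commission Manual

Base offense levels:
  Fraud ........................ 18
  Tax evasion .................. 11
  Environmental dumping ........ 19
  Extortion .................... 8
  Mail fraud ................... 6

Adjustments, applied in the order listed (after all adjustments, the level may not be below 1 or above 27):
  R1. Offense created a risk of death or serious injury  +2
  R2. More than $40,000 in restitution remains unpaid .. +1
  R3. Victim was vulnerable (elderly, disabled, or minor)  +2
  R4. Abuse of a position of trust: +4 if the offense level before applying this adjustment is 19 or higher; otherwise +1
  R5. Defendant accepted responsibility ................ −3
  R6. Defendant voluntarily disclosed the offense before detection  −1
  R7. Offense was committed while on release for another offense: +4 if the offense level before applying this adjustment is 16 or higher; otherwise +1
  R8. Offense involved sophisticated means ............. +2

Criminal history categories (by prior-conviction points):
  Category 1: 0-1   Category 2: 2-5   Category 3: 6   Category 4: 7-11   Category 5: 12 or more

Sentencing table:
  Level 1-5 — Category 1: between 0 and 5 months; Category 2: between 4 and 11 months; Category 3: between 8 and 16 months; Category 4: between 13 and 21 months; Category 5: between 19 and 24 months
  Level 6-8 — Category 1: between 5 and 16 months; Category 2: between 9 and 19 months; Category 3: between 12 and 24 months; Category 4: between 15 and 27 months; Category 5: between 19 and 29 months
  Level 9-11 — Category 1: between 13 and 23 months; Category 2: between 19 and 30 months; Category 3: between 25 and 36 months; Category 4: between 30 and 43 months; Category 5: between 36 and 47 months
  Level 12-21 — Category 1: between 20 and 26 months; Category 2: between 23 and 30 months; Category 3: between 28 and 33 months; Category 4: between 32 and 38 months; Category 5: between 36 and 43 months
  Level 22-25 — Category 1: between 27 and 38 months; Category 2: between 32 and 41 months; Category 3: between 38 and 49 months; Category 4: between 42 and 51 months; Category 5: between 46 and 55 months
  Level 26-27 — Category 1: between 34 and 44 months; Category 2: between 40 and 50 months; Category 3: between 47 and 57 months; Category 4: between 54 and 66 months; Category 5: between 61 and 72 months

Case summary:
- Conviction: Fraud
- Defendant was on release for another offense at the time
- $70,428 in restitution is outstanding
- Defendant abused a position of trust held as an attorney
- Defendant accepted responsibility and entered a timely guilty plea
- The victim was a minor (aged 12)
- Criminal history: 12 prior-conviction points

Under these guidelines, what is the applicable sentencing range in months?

61-72 months

Base offense level for fraud: 18.
R2 applies: 18 + 1 = 19.
R3 applies: 19 + 2 = 21.
R4 applies (level before this adjustment is 21 ≥ 19, so +4): 21 + 4 = 25.
R5 applies: 25 − 3 = 22.
R6 does not apply.
R7 applies (level before this adjustment is 22 ≥ 16, so +4): 22 + 4 = 26.
Final offense level: 26.
Criminal history: 12 prior points → Category 5 (12+).
Level 26 falls in the 26-27 band.
Grid: Level 26-27 × Category 5 = 61-72 months.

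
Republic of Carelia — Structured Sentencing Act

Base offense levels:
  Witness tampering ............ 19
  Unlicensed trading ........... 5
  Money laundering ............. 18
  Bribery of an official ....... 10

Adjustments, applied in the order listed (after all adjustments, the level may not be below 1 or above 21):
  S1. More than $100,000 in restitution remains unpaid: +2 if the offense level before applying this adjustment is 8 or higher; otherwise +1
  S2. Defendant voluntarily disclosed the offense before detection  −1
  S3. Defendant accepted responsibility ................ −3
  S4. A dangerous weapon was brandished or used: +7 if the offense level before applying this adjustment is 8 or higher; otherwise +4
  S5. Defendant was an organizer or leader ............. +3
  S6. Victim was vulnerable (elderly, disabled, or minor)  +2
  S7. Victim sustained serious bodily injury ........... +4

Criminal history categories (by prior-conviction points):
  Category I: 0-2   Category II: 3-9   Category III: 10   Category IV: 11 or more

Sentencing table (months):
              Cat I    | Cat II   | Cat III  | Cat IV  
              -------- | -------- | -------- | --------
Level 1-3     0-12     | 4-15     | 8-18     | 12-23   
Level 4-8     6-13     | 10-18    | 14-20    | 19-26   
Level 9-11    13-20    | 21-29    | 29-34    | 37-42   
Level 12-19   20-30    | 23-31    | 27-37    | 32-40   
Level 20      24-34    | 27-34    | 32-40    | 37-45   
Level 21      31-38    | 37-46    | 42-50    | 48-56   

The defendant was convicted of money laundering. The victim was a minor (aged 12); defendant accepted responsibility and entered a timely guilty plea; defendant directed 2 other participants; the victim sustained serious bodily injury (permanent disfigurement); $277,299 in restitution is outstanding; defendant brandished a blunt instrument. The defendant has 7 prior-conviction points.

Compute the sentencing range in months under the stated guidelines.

Base offense level for money laundering: 18.
S1 applies (level before this adjustment is 18 ≥ 8, so +2): 18 + 2 = 20.
S2 does not apply.
S3 applies: 20 − 3 = 17.
S4 applies (level before this adjustment is 17 ≥ 8, so +7): 17 + 7 = 24.
S5 applies: 24 + 3 = 27.
S6 applies: 27 + 2 = 29.
S7 applies: 29 + 4 = 33.
Level 33 exceeds the maximum of 21; capped at 21.
Final offense level: 21.
Criminal history: 7 prior points → Category II (3-9).
Level 21 falls in the 21 band.
Grid: Level 21 × Category II = 37-46 months.

37-46 months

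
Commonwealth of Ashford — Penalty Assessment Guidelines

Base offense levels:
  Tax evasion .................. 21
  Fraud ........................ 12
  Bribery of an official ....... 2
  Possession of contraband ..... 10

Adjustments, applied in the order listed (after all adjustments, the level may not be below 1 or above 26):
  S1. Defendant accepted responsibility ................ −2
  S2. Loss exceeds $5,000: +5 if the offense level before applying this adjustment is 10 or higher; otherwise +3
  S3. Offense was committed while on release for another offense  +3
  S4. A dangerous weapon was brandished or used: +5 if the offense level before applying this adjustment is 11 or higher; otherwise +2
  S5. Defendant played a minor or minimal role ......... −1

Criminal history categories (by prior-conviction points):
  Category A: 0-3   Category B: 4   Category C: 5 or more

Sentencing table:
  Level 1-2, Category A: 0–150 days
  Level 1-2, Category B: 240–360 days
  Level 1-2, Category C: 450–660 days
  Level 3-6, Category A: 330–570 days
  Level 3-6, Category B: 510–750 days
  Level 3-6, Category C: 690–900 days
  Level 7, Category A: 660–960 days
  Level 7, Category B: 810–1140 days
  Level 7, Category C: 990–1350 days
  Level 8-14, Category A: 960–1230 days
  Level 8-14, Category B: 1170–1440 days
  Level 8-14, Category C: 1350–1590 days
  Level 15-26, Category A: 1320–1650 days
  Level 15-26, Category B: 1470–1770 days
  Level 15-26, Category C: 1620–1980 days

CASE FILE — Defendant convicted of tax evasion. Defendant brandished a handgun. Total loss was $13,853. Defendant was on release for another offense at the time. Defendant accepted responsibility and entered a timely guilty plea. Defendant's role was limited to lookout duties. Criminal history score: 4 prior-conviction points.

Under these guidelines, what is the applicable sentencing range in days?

Base offense level for tax evasion: 21.
S1 applies: 21 − 2 = 19.
S2 applies (level before this adjustment is 19 ≥ 10, so +5): 19 + 5 = 24.
S3 applies: 24 + 3 = 27.
S4 applies (level before this adjustment is 27 ≥ 11, so +5): 27 + 5 = 32.
S5 applies: 32 − 1 = 31.
Level 31 exceeds the maximum of 26; capped at 26.
Final offense level: 26.
Criminal history: 4 prior points → Category B (4).
Level 26 falls in the 15-26 band.
Grid: Level 15-26 × Category B = 1470-1770 days.

1470-1770 days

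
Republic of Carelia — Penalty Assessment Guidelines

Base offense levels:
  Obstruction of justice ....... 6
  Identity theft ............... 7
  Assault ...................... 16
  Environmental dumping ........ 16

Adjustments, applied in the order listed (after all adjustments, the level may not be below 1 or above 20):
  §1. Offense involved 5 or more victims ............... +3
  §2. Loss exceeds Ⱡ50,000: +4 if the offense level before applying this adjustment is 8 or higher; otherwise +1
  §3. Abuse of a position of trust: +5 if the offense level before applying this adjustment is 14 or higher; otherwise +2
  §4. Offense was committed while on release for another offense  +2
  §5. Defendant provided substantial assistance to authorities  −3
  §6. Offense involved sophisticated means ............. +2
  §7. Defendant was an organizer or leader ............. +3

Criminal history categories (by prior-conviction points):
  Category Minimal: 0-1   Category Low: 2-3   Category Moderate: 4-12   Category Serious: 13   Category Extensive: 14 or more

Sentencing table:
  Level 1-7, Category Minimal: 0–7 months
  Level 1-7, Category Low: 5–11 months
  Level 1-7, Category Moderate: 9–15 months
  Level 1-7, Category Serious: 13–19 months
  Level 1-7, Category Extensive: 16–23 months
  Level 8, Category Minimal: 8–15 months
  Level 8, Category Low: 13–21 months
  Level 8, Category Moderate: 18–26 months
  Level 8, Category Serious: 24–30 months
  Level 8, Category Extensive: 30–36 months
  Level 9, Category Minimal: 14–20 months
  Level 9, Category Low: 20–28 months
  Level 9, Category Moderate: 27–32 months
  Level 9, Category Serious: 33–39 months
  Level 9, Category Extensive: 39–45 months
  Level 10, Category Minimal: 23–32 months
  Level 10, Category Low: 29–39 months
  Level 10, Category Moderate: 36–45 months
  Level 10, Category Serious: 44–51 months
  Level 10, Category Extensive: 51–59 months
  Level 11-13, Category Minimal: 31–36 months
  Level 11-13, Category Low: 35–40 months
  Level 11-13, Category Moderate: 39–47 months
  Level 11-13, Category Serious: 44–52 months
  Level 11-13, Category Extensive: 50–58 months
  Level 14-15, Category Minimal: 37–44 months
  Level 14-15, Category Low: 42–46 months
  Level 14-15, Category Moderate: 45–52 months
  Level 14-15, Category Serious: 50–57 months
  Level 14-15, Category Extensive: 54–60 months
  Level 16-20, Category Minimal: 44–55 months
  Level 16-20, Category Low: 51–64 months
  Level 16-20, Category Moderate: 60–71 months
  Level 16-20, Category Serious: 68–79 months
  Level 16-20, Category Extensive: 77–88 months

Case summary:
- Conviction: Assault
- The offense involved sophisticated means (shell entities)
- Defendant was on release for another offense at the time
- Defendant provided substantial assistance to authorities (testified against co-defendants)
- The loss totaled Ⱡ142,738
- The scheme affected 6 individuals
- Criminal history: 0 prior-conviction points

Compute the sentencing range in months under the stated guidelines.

44-55 months

Base offense level for assault: 16.
§1 applies: 16 + 3 = 19.
§2 applies (level before this adjustment is 19 ≥ 8, so +4): 19 + 4 = 23.
§3 does not apply.
§4 applies: 23 + 2 = 25.
§5 applies: 25 − 3 = 22.
§6 applies: 22 + 2 = 24.
Level 24 exceeds the maximum of 20; capped at 20.
Final offense level: 20.
Criminal history: 0 prior points → Category Minimal (0-1).
Level 20 falls in the 16-20 band.
Grid: Level 16-20 × Category Minimal = 44-55 months.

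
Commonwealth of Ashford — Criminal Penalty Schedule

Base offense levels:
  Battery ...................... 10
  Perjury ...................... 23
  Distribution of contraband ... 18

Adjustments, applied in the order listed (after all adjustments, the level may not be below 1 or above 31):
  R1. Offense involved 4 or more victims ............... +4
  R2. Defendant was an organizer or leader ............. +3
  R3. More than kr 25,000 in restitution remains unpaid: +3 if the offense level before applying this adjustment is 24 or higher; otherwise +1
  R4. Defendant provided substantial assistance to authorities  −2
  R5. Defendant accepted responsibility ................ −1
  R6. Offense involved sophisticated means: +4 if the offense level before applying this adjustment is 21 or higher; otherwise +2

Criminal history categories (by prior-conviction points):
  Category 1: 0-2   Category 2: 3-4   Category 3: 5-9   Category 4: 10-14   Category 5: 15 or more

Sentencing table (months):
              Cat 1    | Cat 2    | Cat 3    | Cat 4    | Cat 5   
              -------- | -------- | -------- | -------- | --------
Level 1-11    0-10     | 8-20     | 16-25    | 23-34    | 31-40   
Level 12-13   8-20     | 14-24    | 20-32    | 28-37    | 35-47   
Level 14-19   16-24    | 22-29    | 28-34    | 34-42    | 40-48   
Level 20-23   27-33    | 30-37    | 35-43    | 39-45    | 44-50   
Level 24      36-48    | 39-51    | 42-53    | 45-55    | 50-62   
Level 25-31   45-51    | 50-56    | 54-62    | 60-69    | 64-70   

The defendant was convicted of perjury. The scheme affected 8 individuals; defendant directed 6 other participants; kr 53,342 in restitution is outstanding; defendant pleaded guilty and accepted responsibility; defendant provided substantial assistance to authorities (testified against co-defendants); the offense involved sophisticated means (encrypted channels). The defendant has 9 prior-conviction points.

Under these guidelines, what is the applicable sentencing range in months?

Base offense level for perjury: 23.
R1 applies: 23 + 4 = 27.
R2 applies: 27 + 3 = 30.
R3 applies (level before this adjustment is 30 ≥ 24, so +3): 30 + 3 = 33.
R4 applies: 33 − 2 = 31.
R5 applies: 31 − 1 = 30.
R6 applies (level before this adjustment is 30 ≥ 21, so +4): 30 + 4 = 34.
Level 34 exceeds the maximum of 31; capped at 31.
Final offense level: 31.
Criminal history: 9 prior points → Category 3 (5-9).
Level 31 falls in the 25-31 band.
Grid: Level 25-31 × Category 3 = 54-62 months.

54-62 months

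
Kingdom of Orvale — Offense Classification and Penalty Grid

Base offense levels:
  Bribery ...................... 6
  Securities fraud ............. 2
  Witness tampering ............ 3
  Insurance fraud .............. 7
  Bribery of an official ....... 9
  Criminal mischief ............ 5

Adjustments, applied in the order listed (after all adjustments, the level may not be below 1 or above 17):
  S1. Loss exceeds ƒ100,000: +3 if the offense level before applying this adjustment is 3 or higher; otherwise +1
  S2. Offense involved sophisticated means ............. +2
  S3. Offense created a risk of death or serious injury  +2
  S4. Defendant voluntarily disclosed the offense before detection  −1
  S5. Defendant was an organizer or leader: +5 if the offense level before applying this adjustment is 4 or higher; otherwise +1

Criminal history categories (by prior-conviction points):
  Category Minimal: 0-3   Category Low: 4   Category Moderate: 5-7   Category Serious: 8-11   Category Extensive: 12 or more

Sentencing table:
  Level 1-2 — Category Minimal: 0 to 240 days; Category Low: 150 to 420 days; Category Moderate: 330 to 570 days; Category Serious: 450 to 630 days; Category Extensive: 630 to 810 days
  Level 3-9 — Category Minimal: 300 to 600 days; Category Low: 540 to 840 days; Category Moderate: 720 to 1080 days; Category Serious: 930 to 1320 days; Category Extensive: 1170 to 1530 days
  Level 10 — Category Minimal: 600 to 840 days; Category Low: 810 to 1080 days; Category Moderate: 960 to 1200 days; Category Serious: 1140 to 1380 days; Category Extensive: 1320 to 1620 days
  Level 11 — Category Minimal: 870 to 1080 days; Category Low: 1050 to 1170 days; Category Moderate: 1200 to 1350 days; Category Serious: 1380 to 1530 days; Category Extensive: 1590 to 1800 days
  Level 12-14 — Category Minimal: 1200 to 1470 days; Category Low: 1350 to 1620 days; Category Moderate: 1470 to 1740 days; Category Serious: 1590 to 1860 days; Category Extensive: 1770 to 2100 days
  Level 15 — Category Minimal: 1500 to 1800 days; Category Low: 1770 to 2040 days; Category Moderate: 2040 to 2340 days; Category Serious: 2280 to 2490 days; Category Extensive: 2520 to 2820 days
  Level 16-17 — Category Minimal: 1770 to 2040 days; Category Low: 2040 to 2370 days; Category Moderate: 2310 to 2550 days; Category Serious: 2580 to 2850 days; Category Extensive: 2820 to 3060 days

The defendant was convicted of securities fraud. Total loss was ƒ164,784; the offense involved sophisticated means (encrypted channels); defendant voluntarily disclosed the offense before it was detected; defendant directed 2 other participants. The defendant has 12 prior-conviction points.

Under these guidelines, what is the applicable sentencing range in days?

Base offense level for securities fraud: 2.
S1 applies (level before this adjustment is 2 < 3, so +1): 2 + 1 = 3.
S2 applies: 3 + 2 = 5.
S4 applies: 5 − 1 = 4.
S5 applies (level before this adjustment is 4 ≥ 4, so +5): 4 + 5 = 9.
Final offense level: 9.
Criminal history: 12 prior points → Category Extensive (12+).
Level 9 falls in the 3-9 band.
Grid: Level 3-9 × Category Extensive = 1170-1530 days.

1170-1530 days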